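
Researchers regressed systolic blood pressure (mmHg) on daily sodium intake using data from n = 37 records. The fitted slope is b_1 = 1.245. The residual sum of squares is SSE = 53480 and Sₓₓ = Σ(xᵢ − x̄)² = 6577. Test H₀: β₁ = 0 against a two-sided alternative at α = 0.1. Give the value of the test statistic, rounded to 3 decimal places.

t = 2.583

MSE = SSE/(n − 2) = 53480/35 = 1528.
SE(b_1) = √(MSE/Sₓₓ) = √(1528/6577) = 0.482001.
t = 1.245 / 0.482001 = 2.583.
df = n − 2 = 35.
Two-sided p ≈ 0.0141, which is < 0.1, so reject H₀.
There is evidence that daily sodium intake is associated with systolic blood pressure.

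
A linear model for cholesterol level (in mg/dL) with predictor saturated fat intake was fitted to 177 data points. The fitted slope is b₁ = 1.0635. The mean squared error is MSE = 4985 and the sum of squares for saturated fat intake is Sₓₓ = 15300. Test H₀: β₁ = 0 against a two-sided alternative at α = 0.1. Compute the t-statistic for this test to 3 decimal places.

SE(b₁) = √(MSE/Sₓₓ) = √(4985/15300) = 0.570804.
t = 1.0635 / 0.570804 = 1.863.
df = n − 2 = 175.
Two-sided p ≈ 0.0641, which is < 0.1, so reject H₀.
There is evidence that saturated fat intake is associated with cholesterol level.

t = 1.863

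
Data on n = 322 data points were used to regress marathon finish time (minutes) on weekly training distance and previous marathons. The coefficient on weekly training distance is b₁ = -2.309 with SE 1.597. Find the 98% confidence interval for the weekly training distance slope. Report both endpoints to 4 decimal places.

(-6.0429, 1.4249)

df = n − k − 1 = 322 − 2 − 1 = 319.
t* = t_{0.01, 319} = 2.338094.
Margin = t* × SE = 2.338094 × 1.597 = 3.733936.
CI: -2.309 ± 3.733936 → (-6.0429, 1.4249).
With 98% confidence, each one-unit increase in weekly training distance is associated with a change of between -6.0429 and 1.4249 minutes in marathon finish time, holding the other predictors fixed.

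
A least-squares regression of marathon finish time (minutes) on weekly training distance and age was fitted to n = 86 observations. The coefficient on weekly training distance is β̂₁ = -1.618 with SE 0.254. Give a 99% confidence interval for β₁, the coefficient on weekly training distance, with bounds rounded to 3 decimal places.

(-2.288, -0.948)

df = n − k − 1 = 86 − 2 − 1 = 83.
t* = t_{0.005, 83} = 2.636369.
Margin = t* × SE = 2.636369 × 0.254 = 0.66964.
CI: -1.618 ± 0.66964 → (-2.288, -0.948).
With 99% confidence, each one-unit increase in weekly training distance is associated with a change of between -2.288 and -0.948 minutes in marathon finish time, holding the other predictors fixed.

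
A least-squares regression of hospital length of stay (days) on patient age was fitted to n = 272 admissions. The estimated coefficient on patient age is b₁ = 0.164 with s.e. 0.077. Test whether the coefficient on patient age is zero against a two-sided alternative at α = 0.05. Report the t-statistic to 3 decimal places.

t = 2.130

H₀: β₁ = 0 vs H₁: β₁ ≠ 0.
t = (b₁ − β₁⁰)/SE = 0.164 / 0.077 = 2.130.
df = n − 2 = 272 − 2 = 270.
Two-sided p ≈ 0.0341, which is < 0.05, so reject H₀.
There is evidence that patient age is associated with hospital length of stay.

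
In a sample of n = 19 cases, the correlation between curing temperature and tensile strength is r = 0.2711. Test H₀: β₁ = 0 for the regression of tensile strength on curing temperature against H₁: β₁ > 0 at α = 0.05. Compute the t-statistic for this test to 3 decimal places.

t = r·√(n − 2)/√(1 − r²) = 0.2711·√17/√0.926505 = 1.161.
df = n − 2 = 17.
One-sided p ≈ 0.1308, which is ≥ 0.05, so fail to reject H₀.
The data do not give significant evidence of a linear association between curing temperature and tensile strength.

t = 1.161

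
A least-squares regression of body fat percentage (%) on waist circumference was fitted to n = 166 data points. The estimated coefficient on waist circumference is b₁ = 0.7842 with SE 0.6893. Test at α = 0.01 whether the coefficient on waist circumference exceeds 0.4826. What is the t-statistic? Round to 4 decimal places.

H₀: β₁ = 0.4826 vs H₁: β₁ > 0.4826.
t = (b₁ − β₁⁰)/SE = (0.7842 − 0.4826) / 0.6893 = 0.4375.
df = n − 2 = 166 − 2 = 164.
One-sided p ≈ 0.3311, which is ≥ 0.01, so fail to reject H₀.
The data do not give significant evidence that the true slope on waist circumference exceeds 0.4826 % per unit.

t = 0.4375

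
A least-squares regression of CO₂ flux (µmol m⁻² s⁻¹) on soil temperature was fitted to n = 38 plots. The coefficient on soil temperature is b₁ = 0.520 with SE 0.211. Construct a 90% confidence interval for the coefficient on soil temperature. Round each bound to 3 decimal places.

(0.164, 0.876)

df = n − 2 = 38 − 2 = 36.
t* = t_{0.05, 36} = 1.688298.
Margin = t* × SE = 1.688298 × 0.211 = 0.35623.
CI: 0.520 ± 0.35623 → (0.164, 0.876).
With 90% confidence, each one-unit increase in soil temperature is associated with a change of between 0.164 and 0.876 µmol m⁻² s⁻¹ in CO₂ flux.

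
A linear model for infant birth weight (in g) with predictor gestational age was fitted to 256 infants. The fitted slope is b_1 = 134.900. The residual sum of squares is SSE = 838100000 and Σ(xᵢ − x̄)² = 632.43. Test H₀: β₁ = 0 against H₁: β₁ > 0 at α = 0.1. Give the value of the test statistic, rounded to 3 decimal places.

MSE = SSE/(n − 2) = 838100000/254 = 3.29961e+06.
SE(b_1) = √(MSE/Sₓₓ) = √(3.29961e+06/632.43) = 72.2312.
t = 134.900 / 72.2312 = 1.868.
df = n − 2 = 254.
One-sided p ≈ 0.0315, which is < 0.1, so reject H₀.
There is evidence that the true slope on gestational age is positive.

t = 1.868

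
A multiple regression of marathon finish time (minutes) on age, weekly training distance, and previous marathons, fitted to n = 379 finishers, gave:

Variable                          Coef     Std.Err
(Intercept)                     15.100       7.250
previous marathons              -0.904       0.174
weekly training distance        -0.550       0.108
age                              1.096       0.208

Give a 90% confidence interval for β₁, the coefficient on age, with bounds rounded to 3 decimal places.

(0.753, 1.439)

Read off: b = 1.096, SE = 0.208 for age.
df = n − k − 1 = 379 − 3 − 1 = 375.
t* = t_{0.05, 375} = 1.648927.
Margin = t* × SE = 1.648927 × 0.208 = 0.34298.
CI: 1.096 ± 0.34298 → (0.753, 1.439).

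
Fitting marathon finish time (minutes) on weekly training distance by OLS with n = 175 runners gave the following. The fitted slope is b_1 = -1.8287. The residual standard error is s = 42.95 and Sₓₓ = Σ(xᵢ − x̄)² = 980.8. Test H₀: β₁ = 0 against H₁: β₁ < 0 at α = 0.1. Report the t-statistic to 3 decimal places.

SE(b_1) = s/√Sₓₓ = 42.95/√980.8 = 1.37143.
t = -1.8287 / 1.37143 = -1.333.
df = n − 2 = 173.
One-sided p ≈ 0.0921, which is < 0.1, so reject H₀.
There is evidence that the true slope on weekly training distance is negative.

t = -1.333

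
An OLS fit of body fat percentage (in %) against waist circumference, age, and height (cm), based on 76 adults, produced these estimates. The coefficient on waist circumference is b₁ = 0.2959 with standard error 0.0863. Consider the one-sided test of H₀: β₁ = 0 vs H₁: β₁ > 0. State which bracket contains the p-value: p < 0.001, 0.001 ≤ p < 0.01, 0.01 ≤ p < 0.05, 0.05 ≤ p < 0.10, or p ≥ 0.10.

t = 0.2959 / 0.0863 = 3.429.
df = n − k − 1 = 76 − 3 − 1 = 72.
One-sided p = P(T_{72} > t) ≈ 0.0005.
So p < 0.001.

p < 0.001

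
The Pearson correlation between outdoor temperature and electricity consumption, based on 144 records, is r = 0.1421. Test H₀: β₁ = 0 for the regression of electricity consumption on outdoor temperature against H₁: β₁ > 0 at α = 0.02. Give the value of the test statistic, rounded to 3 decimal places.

t = r·√(n − 2)/√(1 − r²) = 0.1421·√142/√0.979808 = 1.711.
df = n − 2 = 142.
One-sided p ≈ 0.0447, which is ≥ 0.02, so fail to reject H₀.
The data do not give significant evidence of a linear association between outdoor temperature and electricity consumption.

t = 1.711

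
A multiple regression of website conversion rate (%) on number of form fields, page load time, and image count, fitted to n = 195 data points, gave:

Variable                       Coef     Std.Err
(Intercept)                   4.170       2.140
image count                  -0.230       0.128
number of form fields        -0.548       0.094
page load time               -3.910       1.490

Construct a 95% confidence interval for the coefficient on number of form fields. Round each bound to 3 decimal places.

Read off: b = -0.548, SE = 0.094 for number of form fields.
df = n − k − 1 = 195 − 3 − 1 = 191.
t* = t_{0.025, 191} = 1.972462.
Margin = t* × SE = 1.972462 × 0.094 = 0.18541.
CI: -0.548 ± 0.18541 → (-0.733, -0.363).

(-0.733, -0.363)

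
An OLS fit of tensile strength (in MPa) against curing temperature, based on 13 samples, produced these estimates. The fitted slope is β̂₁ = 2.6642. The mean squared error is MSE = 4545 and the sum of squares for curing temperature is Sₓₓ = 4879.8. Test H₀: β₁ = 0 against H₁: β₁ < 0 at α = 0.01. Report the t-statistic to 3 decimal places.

t = 2.761

SE(β̂₁) = √(MSE/Sₓₓ) = √(4545/4879.8) = 0.965086.
t = 2.6642 / 0.965086 = 2.761.
df = n − 2 = 11.
One-sided p ≈ 0.9907, which is ≥ 0.01, so fail to reject H₀.
The data do not give significant evidence that the true slope on curing temperature is negative.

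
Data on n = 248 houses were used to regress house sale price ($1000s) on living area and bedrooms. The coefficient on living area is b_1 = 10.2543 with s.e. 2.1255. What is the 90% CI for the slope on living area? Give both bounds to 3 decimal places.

df = n − k − 1 = 248 − 2 − 1 = 245.
t* = t_{0.05, 245} = 1.651097.
Margin = t* × SE = 1.651097 × 2.1255 = 3.50941.
CI: 10.2543 ± 3.50941 → (6.745, 13.764).
With 90% confidence, each one-unit increase in living area is associated with a change of between 6.745 and 13.764 $1000s in house sale price, holding the other predictors fixed.

(6.745, 13.764)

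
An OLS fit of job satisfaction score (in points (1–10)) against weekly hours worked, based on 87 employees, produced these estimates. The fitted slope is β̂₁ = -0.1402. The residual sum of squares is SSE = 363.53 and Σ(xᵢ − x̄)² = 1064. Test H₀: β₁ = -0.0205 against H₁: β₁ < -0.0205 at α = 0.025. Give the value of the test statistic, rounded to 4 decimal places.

MSE = SSE/(n − 2) = 363.53/85 = 4.27682.
SE(β̂₁) = √(MSE/Sₓₓ) = √(4.27682/1064) = 0.0634001.
t = (-0.1402 − (-0.0205)) / 0.0634001 = -1.8880.
df = n − 2 = 85.
One-sided p ≈ 0.0312, which is ≥ 0.025, so fail to reject H₀.
The data do not give significant evidence that the true slope on weekly hours worked is below -0.0205 points (1–10) per unit.

t = -1.8880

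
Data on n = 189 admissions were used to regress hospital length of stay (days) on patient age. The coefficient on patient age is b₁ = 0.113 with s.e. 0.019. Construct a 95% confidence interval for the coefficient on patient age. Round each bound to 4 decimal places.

(0.0755, 0.1505)

df = n − 2 = 189 − 2 = 187.
t* = t_{0.025, 187} = 1.972731.
Margin = t* × SE = 1.972731 × 0.019 = 0.037482.
CI: 0.113 ± 0.037482 → (0.0755, 0.1505).
With 95% confidence, each one-unit increase in patient age is associated with a change of between 0.0755 and 0.1505 days in hospital length of stay.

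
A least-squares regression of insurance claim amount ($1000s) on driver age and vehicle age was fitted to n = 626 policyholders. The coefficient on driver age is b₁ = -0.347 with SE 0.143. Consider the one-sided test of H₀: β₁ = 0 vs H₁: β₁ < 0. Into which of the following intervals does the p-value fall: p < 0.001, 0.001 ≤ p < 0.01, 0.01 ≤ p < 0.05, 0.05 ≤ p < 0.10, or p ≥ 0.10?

0.001 ≤ p < 0.01

t = -0.347 / 0.143 = -2.427.
df = n − k − 1 = 626 − 2 − 1 = 623.
One-sided p = P(T_{623} < t) ≈ 0.0078.
So 0.001 ≤ p < 0.01.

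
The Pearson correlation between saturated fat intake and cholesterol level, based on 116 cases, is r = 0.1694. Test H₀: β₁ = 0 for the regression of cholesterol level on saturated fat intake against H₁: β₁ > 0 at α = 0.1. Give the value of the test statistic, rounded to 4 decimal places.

t = 1.8352

t = r·√(n − 2)/√(1 − r²) = 0.1694·√114/√0.971304 = 1.8352.
df = n − 2 = 114.
One-sided p ≈ 0.0345, which is < 0.1, so reject H₀.
There is evidence of a linear association between saturated fat intake and cholesterol level.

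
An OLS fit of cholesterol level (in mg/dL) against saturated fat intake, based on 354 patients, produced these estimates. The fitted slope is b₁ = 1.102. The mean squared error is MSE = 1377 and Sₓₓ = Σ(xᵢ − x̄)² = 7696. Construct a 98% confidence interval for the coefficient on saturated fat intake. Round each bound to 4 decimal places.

SE(b₁) = √(MSE/Sₓₓ) = √(1377/7696) = 0.422994.
df = n − 2 = 352.
t* = t_{0.01, 352} = 2.336988.
Margin = t* × SE = 2.336988 × 0.422994 = 0.988532.
CI: 1.102 ± 0.988532 → (0.1135, 2.0905).
With 98% confidence, each one-unit increase in saturated fat intake is associated with a change of between 0.1135 and 2.0905 mg/dL in cholesterol level.

(0.1135, 2.0905)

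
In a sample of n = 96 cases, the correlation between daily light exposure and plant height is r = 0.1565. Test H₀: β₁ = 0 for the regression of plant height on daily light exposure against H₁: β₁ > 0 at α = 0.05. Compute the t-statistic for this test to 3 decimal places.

t = r·√(n − 2)/√(1 − r²) = 0.1565·√94/√0.975508 = 1.536.
df = n − 2 = 94.
One-sided p ≈ 0.0639, which is ≥ 0.05, so fail to reject H₀.
The data do not give significant evidence of a linear association between daily light exposure and plant height.

t = 1.536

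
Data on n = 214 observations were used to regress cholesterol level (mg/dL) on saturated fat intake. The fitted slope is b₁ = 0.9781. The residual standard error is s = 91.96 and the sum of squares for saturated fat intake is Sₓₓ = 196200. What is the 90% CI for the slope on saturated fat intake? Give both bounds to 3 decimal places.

(0.635, 1.321)

SE(b₁) = s/√Sₓₓ = 91.96/√196200 = 0.207611.
df = n − 2 = 212.
t* = t_{0.05, 212} = 1.652073.
Margin = t* × SE = 1.652073 × 0.207611 = 0.34299.
CI: 0.9781 ± 0.34299 → (0.635, 1.321).
With 90% confidence, each one-unit increase in saturated fat intake is associated with a change of between 0.635 and 1.321 mg/dL in cholesterol level.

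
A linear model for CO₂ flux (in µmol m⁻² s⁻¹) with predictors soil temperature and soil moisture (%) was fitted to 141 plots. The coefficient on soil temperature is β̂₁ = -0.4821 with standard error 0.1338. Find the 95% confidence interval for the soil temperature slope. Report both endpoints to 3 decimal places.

df = n − k − 1 = 141 − 2 − 1 = 138.
t* = t_{0.025, 138} = 1.977304.
Margin = t* × SE = 1.977304 × 0.1338 = 0.26456.
CI: -0.4821 ± 0.26456 → (-0.747, -0.218).
With 95% confidence, each one-unit increase in soil temperature is associated with a change of between -0.747 and -0.218 µmol m⁻² s⁻¹ in CO₂ flux, holding the other predictors fixed.

(-0.747, -0.218)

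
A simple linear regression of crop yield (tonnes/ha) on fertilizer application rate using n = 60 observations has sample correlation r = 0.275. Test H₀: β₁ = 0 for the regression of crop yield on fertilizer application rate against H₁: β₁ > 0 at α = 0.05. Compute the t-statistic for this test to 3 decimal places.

t = r·√(n − 2)/√(1 − r²) = 0.275·√58/√0.924375 = 2.178.
df = n − 2 = 58.
One-sided p ≈ 0.0167, which is < 0.05, so reject H₀.
There is evidence of a linear association between fertilizer application rate and crop yield.

t = 2.178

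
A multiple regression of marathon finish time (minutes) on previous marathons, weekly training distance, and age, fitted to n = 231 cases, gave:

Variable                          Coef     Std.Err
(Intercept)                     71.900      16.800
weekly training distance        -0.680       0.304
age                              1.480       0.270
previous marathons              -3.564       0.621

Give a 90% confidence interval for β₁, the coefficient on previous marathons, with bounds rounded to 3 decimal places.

Read off: b = -3.564, SE = 0.621 for previous marathons.
df = n − k − 1 = 231 − 3 − 1 = 227.
t* = t_{0.05, 227} = 1.651594.
Margin = t* × SE = 1.651594 × 0.621 = 1.02564.
CI: -3.564 ± 1.02564 → (-4.590, -2.538).

(-4.590, -2.538)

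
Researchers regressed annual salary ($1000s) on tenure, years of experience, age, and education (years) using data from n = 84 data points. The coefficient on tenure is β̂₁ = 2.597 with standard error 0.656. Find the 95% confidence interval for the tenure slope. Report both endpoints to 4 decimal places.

(1.2913, 3.9027)

df = n − k − 1 = 84 − 4 − 1 = 79.
t* = t_{0.025, 79} = 1.99045.
Margin = t* × SE = 1.99045 × 0.656 = 1.305735.
CI: 2.597 ± 1.305735 → (1.2913, 3.9027).
With 95% confidence, each one-unit increase in tenure is associated with a change of between 1.2913 and 3.9027 $1000s in annual salary, holding the other predictors fixed.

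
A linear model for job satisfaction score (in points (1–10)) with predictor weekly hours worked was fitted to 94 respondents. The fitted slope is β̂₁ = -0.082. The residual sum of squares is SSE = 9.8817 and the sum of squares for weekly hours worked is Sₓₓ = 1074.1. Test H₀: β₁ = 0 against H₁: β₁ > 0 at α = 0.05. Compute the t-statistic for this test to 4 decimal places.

t = -8.2000

MSE = SSE/(n − 2) = 9.8817/92 = 0.10741.
SE(β̂₁) = √(MSE/Sₓₓ) = √(0.10741/1074.1) = 0.00999999.
t = -0.082 / 0.00999999 = -8.2000.
df = n − 2 = 92.
One-sided p ≈ 1.0000, which is ≥ 0.05, so fail to reject H₀.
The data do not give significant evidence that the true slope on weekly hours worked is positive.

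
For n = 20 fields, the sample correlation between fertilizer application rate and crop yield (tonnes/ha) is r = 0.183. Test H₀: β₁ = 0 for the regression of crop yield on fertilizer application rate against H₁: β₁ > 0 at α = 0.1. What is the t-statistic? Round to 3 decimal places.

t = 0.790

t = r·√(n − 2)/√(1 − r²) = 0.183·√18/√0.966511 = 0.790.
df = n − 2 = 18.
One-sided p ≈ 0.2200, which is ≥ 0.1, so fail to reject H₀.
The data do not give significant evidence of a linear association between fertilizer application rate and crop yield.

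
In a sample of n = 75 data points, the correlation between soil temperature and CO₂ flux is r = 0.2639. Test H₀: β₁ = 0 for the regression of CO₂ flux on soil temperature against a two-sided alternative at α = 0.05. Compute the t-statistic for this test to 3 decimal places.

t = r·√(n − 2)/√(1 − r²) = 0.2639·√73/√0.930357 = 2.338.
df = n − 2 = 73.
Two-sided p ≈ 0.0222, which is < 0.05, so reject H₀.
There is evidence of a linear association between soil temperature and CO₂ flux.

t = 2.338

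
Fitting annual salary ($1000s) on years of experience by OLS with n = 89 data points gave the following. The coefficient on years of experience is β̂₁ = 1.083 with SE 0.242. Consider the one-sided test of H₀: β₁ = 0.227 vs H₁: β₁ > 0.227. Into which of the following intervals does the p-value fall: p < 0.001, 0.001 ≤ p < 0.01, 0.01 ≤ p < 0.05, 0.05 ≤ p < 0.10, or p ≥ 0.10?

t = (1.083 − 0.227) / 0.242 = 3.537.
df = n − 2 = 89 − 2 = 87.
One-sided p = P(T_{87} > t) ≈ 0.0003.
So p < 0.001.

p < 0.001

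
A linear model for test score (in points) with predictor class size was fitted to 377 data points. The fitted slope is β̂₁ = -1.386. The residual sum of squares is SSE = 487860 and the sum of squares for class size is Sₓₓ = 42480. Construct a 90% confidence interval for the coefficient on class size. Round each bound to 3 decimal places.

MSE = SSE/(n − 2) = 487860/375 = 1300.96.
SE(β̂₁) = √(MSE/Sₓₓ) = √(1300.96/42480) = 0.175001.
df = n − 2 = 375.
t* = t_{0.05, 375} = 1.648927.
Margin = t* × SE = 1.648927 × 0.175001 = 0.28856.
CI: -1.386 ± 0.28856 → (-1.675, -1.097).
With 90% confidence, each one-unit increase in class size is associated with a change of between -1.675 and -1.097 points in test score.

(-1.675, -1.097)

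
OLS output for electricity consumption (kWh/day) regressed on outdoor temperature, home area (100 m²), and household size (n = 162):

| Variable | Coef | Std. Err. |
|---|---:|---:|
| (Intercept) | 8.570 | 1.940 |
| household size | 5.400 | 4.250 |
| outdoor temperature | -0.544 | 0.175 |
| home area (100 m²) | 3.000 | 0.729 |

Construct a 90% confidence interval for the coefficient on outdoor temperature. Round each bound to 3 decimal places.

Read off: b = -0.544, SE = 0.175 for outdoor temperature.
df = n − k − 1 = 162 − 3 − 1 = 158.
t* = t_{0.05, 158} = 1.654555.
Margin = t* × SE = 1.654555 × 0.175 = 0.28955.
CI: -0.544 ± 0.28955 → (-0.834, -0.254).

(-0.834, -0.254)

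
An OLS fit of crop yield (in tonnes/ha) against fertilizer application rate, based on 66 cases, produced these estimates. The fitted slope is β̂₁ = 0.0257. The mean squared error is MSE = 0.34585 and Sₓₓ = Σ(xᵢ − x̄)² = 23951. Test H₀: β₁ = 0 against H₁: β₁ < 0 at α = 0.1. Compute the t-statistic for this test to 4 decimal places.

t = 6.7632

SE(β̂₁) = √(MSE/Sₓₓ) = √(0.34585/23951) = 0.00379999.
t = 0.0257 / 0.00379999 = 6.7632.
df = n − 2 = 64.
One-sided p ≈ 1.0000, which is ≥ 0.1, so fail to reject H₀.
The data do not give significant evidence that the true slope on fertilizer application rate is negative.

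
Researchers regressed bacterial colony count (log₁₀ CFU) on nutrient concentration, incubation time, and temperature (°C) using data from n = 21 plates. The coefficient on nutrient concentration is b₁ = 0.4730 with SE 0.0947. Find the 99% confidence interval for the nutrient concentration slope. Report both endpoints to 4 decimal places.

(0.1985, 0.7475)

df = n − k − 1 = 21 − 3 − 1 = 17.
t* = t_{0.005, 17} = 2.898231.
Margin = t* × SE = 2.898231 × 0.0947 = 0.274462.
CI: 0.4730 ± 0.274462 → (0.1985, 0.7475).
With 99% confidence, each one-unit increase in nutrient concentration is associated with a change of between 0.1985 and 0.7475 log₁₀ CFU in bacterial colony count, holding the other predictors fixed.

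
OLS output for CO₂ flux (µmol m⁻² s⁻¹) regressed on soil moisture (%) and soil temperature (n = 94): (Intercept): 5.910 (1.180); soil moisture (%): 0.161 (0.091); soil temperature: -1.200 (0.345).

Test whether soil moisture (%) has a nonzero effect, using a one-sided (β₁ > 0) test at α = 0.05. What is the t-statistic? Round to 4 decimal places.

Read off: b = 0.161, SE = 0.091 for soil moisture (%).
H₀: β₁ = 0 vs H₁: β₁ > 0.
t = 0.161 / 0.091 = 1.7692.
df = n − k − 1 = 94 − 2 − 1 = 91.
One-sided p ≈ 0.0401, which is < 0.05, so reject H₀.
There is evidence that the true slope on soil moisture (%) is positive, holding the other predictors fixed.

t = 1.7692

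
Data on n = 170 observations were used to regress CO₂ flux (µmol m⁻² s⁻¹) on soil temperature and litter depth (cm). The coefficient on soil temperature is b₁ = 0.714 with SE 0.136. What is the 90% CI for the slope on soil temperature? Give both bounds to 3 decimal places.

(0.489, 0.939)

df = n − k − 1 = 170 − 2 − 1 = 167.
t* = t_{0.05, 167} = 1.654029.
Margin = t* × SE = 1.654029 × 0.136 = 0.22495.
CI: 0.714 ± 0.22495 → (0.489, 0.939).
With 90% confidence, each one-unit increase in soil temperature is associated with a change of between 0.489 and 0.939 µmol m⁻² s⁻¹ in CO₂ flux, holding the other predictors fixed.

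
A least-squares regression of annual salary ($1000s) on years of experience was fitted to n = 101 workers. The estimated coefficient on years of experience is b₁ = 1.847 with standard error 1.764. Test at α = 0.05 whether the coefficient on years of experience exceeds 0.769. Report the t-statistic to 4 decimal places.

H₀: β₁ = 0.769 vs H₁: β₁ > 0.769.
t = (b₁ − β₁⁰)/SE = (1.847 − 0.769) / 1.764 = 0.6111.
df = n − 2 = 101 − 2 = 99.
One-sided p ≈ 0.2713, which is ≥ 0.05, so fail to reject H₀.
The data do not give significant evidence that the true slope on years of experience exceeds 0.769 $1000s per unit.

t = 0.6111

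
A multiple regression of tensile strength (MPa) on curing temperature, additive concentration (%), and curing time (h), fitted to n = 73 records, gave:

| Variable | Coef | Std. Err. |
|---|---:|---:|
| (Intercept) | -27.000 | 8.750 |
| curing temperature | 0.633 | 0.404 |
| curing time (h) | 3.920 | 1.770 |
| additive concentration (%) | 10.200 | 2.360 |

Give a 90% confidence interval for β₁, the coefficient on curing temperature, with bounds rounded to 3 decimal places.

(-0.041, 1.307)

Read off: b = 0.633, SE = 0.404 for curing temperature.
df = n − k − 1 = 73 − 3 − 1 = 69.
t* = t_{0.05, 69} = 1.667239.
Margin = t* × SE = 1.667239 × 0.404 = 0.67356.
CI: 0.633 ± 0.67356 → (-0.041, 1.307).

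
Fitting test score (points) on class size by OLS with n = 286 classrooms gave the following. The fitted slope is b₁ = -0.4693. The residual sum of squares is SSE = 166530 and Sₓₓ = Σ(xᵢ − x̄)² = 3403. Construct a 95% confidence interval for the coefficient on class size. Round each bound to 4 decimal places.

MSE = SSE/(n − 2) = 166530/284 = 586.373.
SE(b₁) = √(MSE/Sₓₓ) = √(586.373/3403) = 0.415103.
df = n − 2 = 284.
t* = t_{0.025, 284} = 1.968352.
Margin = t* × SE = 1.968352 × 0.415103 = 0.817069.
CI: -0.4693 ± 0.817069 → (-1.2864, 0.3478).
With 95% confidence, each one-unit increase in class size is associated with a change of between -1.2864 and 0.3478 points in test score.

(-1.2864, 0.3478)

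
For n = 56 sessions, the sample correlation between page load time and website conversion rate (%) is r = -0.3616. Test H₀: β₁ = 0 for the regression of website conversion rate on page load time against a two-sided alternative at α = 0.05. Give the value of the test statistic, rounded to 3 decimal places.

t = -2.850

t = r·√(n − 2)/√(1 − r²) = -0.3616·√54/√0.869245 = -2.850.
df = n − 2 = 54.
Two-sided p ≈ 0.0062, which is < 0.05, so reject H₀.
There is evidence of a linear association between page load time and website conversion rate.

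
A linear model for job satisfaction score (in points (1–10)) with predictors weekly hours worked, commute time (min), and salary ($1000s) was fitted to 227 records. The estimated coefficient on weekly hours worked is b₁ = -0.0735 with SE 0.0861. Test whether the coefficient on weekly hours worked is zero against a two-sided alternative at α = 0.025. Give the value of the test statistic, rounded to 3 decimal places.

t = -0.854

H₀: β₁ = 0 vs H₁: β₁ ≠ 0.
t = (b₁ − β₁⁰)/SE = -0.0735 / 0.0861 = -0.854.
df = n − k − 1 = 227 − 3 − 1 = 223.
Two-sided p ≈ 0.3942, which is ≥ 0.025, so fail to reject H₀.
The data do not give significant evidence of an association between weekly hours worked and job satisfaction score, after adjusting for the other predictors.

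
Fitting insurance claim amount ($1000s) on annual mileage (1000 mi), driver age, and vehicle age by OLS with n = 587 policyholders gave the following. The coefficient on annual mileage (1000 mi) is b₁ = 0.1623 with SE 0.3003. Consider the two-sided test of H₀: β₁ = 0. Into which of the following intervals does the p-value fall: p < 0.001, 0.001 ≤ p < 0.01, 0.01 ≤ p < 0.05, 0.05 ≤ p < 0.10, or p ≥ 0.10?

t = 0.1623 / 0.3003 = 0.540.
df = n − k − 1 = 587 − 3 − 1 = 583.
Two-sided p = 2·P(T_{583} > |t|) ≈ 0.5891.
So p ≥ 0.10.

p ≥ 0.10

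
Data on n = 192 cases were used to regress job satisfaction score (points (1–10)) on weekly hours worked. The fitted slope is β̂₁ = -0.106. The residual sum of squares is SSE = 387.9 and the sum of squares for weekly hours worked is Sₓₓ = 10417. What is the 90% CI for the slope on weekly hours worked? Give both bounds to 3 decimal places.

(-0.129, -0.083)

MSE = SSE/(n − 2) = 387.9/190 = 2.04158.
SE(β̂₁) = √(MSE/Sₓₓ) = √(2.04158/10417) = 0.0139995.
df = n − 2 = 190.
t* = t_{0.05, 190} = 1.652913.
Margin = t* × SE = 1.652913 × 0.0139995 = 0.02314.
CI: -0.106 ± 0.02314 → (-0.129, -0.083).
With 90% confidence, each one-unit increase in weekly hours worked is associated with a change of between -0.129 and -0.083 points (1–10) in job satisfaction score.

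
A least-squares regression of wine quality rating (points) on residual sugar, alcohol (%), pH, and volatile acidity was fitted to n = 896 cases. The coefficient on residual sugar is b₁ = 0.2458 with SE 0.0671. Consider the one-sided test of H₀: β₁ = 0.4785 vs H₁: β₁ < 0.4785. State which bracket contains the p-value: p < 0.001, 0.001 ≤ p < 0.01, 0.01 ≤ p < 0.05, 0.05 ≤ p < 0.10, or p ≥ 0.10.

p < 0.001

t = (0.2458 − 0.4785) / 0.0671 = -3.468.
df = n − k − 1 = 896 − 4 − 1 = 891.
One-sided p = P(T_{891} < t) ≈ 0.0003.
So p < 0.001.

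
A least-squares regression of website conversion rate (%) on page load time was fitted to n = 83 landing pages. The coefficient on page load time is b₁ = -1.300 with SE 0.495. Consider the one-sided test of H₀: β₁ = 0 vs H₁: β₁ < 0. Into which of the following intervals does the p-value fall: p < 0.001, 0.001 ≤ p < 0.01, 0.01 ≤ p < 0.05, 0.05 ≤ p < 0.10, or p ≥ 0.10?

0.001 ≤ p < 0.01

t = -1.300 / 0.495 = -2.626.
df = n − 2 = 83 − 2 = 81.
One-sided p = P(T_{81} < t) ≈ 0.0052.
So 0.001 ≤ p < 0.01.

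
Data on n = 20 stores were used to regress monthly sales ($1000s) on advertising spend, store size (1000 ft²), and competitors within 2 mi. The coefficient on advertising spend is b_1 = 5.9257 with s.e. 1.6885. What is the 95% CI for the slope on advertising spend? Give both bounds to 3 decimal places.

df = n − k − 1 = 20 − 3 − 1 = 16.
t* = t_{0.025, 16} = 2.119905.
Margin = t* × SE = 2.119905 × 1.6885 = 3.57946.
CI: 5.9257 ± 3.57946 → (2.346, 9.505).
With 95% confidence, each one-unit increase in advertising spend is associated with a change of between 2.346 and 9.505 $1000s in monthly sales, holding the other predictors fixed.

(2.346, 9.505)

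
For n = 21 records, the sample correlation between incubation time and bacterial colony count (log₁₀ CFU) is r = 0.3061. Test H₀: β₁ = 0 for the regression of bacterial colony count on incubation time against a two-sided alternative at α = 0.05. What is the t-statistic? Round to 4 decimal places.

t = 1.4015

t = r·√(n − 2)/√(1 − r²) = 0.3061·√19/√0.906303 = 1.4015.
df = n − 2 = 19.
Two-sided p ≈ 0.1772, which is ≥ 0.05, so fail to reject H₀.
The data do not give significant evidence of a linear association between incubation time and bacterial colony count.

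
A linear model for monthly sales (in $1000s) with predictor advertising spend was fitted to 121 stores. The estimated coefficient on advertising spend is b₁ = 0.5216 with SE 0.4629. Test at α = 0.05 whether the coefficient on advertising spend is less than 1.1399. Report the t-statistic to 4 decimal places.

H₀: β₁ = 1.1399 vs H₁: β₁ < 1.1399.
t = (b₁ − β₁⁰)/SE = (0.5216 − 1.1399) / 0.4629 = -1.3357.
df = n − 2 = 121 − 2 = 119.
One-sided p ≈ 0.0921, which is ≥ 0.05, so fail to reject H₀.
The data do not give significant evidence that the true slope on advertising spend is below 1.1399 $1000s per unit.

t = -1.3357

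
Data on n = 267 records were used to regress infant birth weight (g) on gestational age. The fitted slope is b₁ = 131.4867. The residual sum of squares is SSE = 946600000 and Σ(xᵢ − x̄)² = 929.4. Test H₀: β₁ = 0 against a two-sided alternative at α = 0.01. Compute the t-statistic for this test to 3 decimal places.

MSE = SSE/(n − 2) = 946600000/265 = 3.57208e+06.
SE(b₁) = √(MSE/Sₓₓ) = √(3.57208e+06/929.4) = 61.9953.
t = 131.4867 / 61.9953 = 2.121.
df = n − 2 = 265.
Two-sided p ≈ 0.0349, which is ≥ 0.01, so fail to reject H₀.
The data do not give significant evidence of an association between gestational age and infant birth weight.

t = 2.121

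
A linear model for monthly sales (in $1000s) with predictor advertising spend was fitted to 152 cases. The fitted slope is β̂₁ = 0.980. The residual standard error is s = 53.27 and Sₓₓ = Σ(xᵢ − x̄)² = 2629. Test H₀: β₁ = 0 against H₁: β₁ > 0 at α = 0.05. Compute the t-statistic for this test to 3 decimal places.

t = 0.943

SE(β̂₁) = s/√Sₓₓ = 53.27/√2629 = 1.03893.
t = 0.980 / 1.03893 = 0.943.
df = n − 2 = 150.
One-sided p ≈ 0.1735, which is ≥ 0.05, so fail to reject H₀.
The data do not give significant evidence that the true slope on advertising spend is positive.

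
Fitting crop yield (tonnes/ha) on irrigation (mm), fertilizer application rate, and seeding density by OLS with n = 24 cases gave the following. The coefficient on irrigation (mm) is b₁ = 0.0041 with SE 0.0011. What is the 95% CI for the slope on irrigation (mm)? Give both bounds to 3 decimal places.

(0.002, 0.006)

df = n − k − 1 = 24 − 3 − 1 = 20.
t* = t_{0.025, 20} = 2.085963.
Margin = t* × SE = 2.085963 × 0.0011 = 0.00229.
CI: 0.0041 ± 0.00229 → (0.002, 0.006).
With 95% confidence, each one-unit increase in irrigation (mm) is associated with a change of between 0.002 and 0.006 tonnes/ha in crop yield, holding the other predictors fixed.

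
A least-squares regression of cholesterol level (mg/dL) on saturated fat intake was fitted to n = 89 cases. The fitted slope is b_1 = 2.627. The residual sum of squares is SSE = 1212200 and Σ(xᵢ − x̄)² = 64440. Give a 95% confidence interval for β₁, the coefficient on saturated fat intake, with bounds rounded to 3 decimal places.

MSE = SSE/(n − 2) = 1212200/87 = 13933.3.
SE(b_1) = √(MSE/Sₓₓ) = √(13933.3/64440) = 0.464997.
df = n − 2 = 87.
t* = t_{0.025, 87} = 1.987608.
Margin = t* × SE = 1.987608 × 0.464997 = 0.92423.
CI: 2.627 ± 0.92423 → (1.703, 3.551).
With 95% confidence, each one-unit increase in saturated fat intake is associated with a change of between 1.703 and 3.551 mg/dL in cholesterol level.

(1.703, 3.551)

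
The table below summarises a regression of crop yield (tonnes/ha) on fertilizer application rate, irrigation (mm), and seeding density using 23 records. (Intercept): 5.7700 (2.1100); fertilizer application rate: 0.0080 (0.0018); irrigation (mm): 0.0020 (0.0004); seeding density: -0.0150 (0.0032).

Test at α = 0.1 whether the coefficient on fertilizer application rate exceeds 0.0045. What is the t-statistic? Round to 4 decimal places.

Read off: b = 0.0080, SE = 0.0018 for fertilizer application rate.
H₀: β₁ = 0.0045 vs H₁: β₁ > 0.0045.
t = (0.0080 − 0.0045) / 0.0018 = 1.9444.
df = n − k − 1 = 23 − 3 − 1 = 19.
One-sided p ≈ 0.0334, which is < 0.1, so reject H₀.
There is evidence that the true slope on fertilizer application rate exceeds 0.0045 tonnes/ha per unit, holding the other predictors fixed.

t = 1.9444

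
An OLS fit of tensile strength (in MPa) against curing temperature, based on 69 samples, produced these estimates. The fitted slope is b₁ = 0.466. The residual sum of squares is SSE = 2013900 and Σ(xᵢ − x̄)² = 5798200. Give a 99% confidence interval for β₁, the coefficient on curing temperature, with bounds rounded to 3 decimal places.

(0.275, 0.657)

MSE = SSE/(n − 2) = 2013900/67 = 30058.2.
SE(b₁) = √(MSE/Sₓₓ) = √(30058.2/5798200) = 0.0720004.
df = n − 2 = 67.
t* = t_{0.005, 67} = 2.65122.
Margin = t* × SE = 2.65122 × 0.0720004 = 0.19089.
CI: 0.466 ± 0.19089 → (0.275, 0.657).
With 99% confidence, each one-unit increase in curing temperature is associated with a change of between 0.275 and 0.657 MPa in tensile strength.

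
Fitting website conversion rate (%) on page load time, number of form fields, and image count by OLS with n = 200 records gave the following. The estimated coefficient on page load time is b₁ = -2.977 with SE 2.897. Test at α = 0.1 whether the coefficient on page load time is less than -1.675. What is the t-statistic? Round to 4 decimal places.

t = -0.4494

H₀: β₁ = -1.675 vs H₁: β₁ < -1.675.
t = (b₁ − β₁⁰)/SE = (-2.977 − (-1.675)) / 2.897 = -0.4494.
df = n − k − 1 = 200 − 3 − 1 = 196.
One-sided p ≈ 0.3268, which is ≥ 0.1, so fail to reject H₀.
The data do not give significant evidence that the true slope on page load time is below -1.675 % per unit, holding the other predictors fixed.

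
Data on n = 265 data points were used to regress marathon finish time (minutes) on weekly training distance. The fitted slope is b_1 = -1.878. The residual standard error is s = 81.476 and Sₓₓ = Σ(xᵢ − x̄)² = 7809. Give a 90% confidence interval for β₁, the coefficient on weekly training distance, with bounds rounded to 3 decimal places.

SE(b_1) = s/√Sₓₓ = 81.476/√7809 = 0.922002.
df = n − 2 = 263.
t* = t_{0.05, 263} = 1.650668.
Margin = t* × SE = 1.650668 × 0.922002 = 1.52192.
CI: -1.878 ± 1.52192 → (-3.400, -0.356).
With 90% confidence, each one-unit increase in weekly training distance is associated with a change of between -3.400 and -0.356 minutes in marathon finish time.

(-3.400, -0.356)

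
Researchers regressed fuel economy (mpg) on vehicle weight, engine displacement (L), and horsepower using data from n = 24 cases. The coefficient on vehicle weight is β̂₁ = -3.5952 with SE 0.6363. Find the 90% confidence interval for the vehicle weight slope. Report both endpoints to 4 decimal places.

df = n − k − 1 = 24 − 3 − 1 = 20.
t* = t_{0.05, 20} = 1.724718.
Margin = t* × SE = 1.724718 × 0.6363 = 1.097438.
CI: -3.5952 ± 1.097438 → (-4.6926, -2.4978).
With 90% confidence, each one-unit increase in vehicle weight is associated with a change of between -4.6926 and -2.4978 mpg in fuel economy, holding the other predictors fixed.

(-4.6926, -2.4978)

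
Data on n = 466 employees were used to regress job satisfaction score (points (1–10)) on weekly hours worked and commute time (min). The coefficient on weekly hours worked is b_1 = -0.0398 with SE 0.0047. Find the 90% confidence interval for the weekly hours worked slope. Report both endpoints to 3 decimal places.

(-0.048, -0.032)

df = n − k − 1 = 466 − 2 − 1 = 463.
t* = t_{0.05, 463} = 1.648151.
Margin = t* × SE = 1.648151 × 0.0047 = 0.00775.
CI: -0.0398 ± 0.00775 → (-0.048, -0.032).
With 90% confidence, each one-unit increase in weekly hours worked is associated with a change of between -0.048 and -0.032 points (1–10) in job satisfaction score, holding the other predictors fixed.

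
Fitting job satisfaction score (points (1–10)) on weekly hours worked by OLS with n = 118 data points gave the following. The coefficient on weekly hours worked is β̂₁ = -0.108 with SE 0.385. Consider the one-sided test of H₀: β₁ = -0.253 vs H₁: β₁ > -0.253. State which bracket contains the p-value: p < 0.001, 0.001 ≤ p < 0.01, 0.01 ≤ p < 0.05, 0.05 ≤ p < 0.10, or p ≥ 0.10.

t = (-0.108 − (-0.253)) / 0.385 = 0.377.
df = n − 2 = 118 − 2 = 116.
One-sided p = P(T_{116} > t) ≈ 0.3536.
So p ≥ 0.10.

p ≥ 0.10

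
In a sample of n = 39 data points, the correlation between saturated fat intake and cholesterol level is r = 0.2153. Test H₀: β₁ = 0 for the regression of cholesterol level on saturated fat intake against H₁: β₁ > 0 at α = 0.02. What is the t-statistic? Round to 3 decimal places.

t = r·√(n − 2)/√(1 − r²) = 0.2153·√37/√0.953646 = 1.341.
df = n − 2 = 37.
One-sided p ≈ 0.0940, which is ≥ 0.02, so fail to reject H₀.
The data do not give significant evidence of a linear association between saturated fat intake and cholesterol level.

t = 1.341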